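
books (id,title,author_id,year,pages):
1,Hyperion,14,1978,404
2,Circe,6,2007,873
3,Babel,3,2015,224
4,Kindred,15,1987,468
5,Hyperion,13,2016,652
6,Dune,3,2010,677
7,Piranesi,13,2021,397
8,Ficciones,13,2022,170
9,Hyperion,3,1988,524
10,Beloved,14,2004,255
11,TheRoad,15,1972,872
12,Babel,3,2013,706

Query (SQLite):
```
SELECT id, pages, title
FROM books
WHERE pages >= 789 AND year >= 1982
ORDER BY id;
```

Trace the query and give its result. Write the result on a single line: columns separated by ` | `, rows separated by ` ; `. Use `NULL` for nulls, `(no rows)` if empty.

pages >= 789: ids {2, 11}
year >= 1982: ids {2, 3, 4, 5, 6, 7, 8, 9, 10, 12}
Combine with AND.

2 | 873 | Circe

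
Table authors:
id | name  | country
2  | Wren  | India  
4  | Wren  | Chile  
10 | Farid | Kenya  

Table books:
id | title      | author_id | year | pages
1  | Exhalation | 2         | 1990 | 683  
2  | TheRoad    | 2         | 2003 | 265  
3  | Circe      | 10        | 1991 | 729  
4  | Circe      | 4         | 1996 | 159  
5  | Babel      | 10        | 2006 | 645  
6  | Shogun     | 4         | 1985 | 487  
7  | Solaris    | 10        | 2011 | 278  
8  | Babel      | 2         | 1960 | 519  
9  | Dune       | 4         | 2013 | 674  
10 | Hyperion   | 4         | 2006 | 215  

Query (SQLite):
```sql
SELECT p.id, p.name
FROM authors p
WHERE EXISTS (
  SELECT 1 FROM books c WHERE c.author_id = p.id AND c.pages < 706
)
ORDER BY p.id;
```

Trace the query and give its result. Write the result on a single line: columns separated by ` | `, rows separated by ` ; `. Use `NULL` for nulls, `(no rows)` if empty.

2 | Wren ; 4 | Wren ; 10 | Farid

For each authors row, check whether any books with matching author_id has pages < 706.
Keep rows where that is true.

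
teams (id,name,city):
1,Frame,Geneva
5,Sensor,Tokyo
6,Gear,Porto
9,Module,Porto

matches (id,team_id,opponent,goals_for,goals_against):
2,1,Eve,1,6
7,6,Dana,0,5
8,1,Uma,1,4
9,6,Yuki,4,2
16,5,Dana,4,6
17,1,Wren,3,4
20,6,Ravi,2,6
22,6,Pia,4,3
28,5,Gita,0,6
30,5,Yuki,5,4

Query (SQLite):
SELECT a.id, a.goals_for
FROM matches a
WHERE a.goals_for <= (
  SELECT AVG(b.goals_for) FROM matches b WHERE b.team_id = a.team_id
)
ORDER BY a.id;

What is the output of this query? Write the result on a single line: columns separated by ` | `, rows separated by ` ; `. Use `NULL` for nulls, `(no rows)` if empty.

For each matches row a, compute AVG(goals_for) over rows sharing a.team_id.
Keep row a if a.goals_for <= that per-group AVG.
  team_id=1: AVG(goals_for) = 1.666667
  team_id=5: AVG(goals_for) = 3.0
  team_id=6: AVG(goals_for) = 2.5

2 | 1 ; 7 | 0 ; 8 | 1 ; 20 | 2 ; 28 | 0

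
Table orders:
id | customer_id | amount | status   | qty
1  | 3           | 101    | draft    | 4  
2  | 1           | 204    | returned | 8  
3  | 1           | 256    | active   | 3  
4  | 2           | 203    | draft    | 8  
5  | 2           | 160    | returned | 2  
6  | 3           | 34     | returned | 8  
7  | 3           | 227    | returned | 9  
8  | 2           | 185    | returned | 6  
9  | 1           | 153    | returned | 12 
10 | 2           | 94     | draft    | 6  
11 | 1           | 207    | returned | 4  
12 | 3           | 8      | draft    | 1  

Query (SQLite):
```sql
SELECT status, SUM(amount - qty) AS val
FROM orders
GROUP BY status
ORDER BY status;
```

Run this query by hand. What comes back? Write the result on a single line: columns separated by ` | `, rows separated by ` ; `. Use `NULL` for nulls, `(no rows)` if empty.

For each row compute amount - qty.
Group by status; take SUM of the expression per group.
  active: ids {3} → SUM(amount - qty)=253
  draft: ids {1, 4, 10, 12} → SUM(amount - qty)=387
  returned: ids {2, 5, 6, 7, 8, 9, 11} → SUM(amount - qty)=1121

active | 253 ; draft | 387 ; returned | 1121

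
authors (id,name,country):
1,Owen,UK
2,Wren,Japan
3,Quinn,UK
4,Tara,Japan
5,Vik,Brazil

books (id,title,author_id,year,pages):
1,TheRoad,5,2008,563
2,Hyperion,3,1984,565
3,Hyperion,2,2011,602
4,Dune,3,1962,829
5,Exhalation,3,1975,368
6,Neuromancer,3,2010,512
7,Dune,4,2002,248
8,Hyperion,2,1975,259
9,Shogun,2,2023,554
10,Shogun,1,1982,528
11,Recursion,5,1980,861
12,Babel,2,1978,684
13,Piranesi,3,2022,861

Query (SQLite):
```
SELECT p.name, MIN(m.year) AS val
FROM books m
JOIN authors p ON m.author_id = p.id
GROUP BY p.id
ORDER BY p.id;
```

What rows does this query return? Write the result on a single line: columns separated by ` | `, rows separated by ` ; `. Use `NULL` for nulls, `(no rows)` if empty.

Owen | 1982 ; Wren | 1975 ; Quinn | 1962 ; Tara | 2002 ; Vik | 1980

Join each books row to its authors via author_id.
Group joined rows by authors.id; compute MIN(m.year) per group.
  1: ids {10} → MIN(m.year)=1982
  2: ids {3, 8, 9, 12} → MIN(m.year)=1975
  3: ids {2, 4, 5, 6, 13} → MIN(m.year)=1962
  4: ids {7} → MIN(m.year)=2002
  5: ids {1, 11} → MIN(m.year)=1980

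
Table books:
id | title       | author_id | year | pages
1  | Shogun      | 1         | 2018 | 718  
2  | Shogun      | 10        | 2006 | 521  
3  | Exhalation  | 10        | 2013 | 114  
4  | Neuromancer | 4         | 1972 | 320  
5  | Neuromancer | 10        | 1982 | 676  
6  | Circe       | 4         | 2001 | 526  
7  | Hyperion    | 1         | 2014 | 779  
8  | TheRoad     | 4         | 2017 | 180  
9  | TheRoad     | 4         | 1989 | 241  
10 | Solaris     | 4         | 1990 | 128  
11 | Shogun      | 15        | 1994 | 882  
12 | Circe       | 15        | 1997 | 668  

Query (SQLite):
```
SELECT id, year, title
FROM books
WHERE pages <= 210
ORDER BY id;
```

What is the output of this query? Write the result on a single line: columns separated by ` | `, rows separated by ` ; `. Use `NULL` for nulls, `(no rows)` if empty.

3 | 2013 | Exhalation ; 8 | 2017 | TheRoad ; 10 | 1990 | Solaris

pages <= 210: ids {3, 8, 10}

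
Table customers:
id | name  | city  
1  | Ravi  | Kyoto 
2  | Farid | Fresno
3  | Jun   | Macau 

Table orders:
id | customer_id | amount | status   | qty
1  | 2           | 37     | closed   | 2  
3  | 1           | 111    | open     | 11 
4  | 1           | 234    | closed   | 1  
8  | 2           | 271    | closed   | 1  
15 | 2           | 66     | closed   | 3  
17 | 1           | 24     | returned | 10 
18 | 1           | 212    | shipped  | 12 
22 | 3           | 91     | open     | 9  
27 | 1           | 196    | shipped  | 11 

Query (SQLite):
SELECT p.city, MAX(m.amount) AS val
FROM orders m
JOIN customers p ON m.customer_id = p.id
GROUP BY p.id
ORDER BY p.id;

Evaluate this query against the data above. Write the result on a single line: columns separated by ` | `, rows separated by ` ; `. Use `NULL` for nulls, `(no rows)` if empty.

Join each orders row to its customers via customer_id.
Group joined rows by customers.id; compute MAX(m.amount) per group.
  1: ids {3, 4, 17, 18, 27} → MAX(m.amount)=234
  2: ids {1, 8, 15} → MAX(m.amount)=271
  3: ids {22} → MAX(m.amount)=91

Kyoto | 234 ; Fresno | 271 ; Macau | 91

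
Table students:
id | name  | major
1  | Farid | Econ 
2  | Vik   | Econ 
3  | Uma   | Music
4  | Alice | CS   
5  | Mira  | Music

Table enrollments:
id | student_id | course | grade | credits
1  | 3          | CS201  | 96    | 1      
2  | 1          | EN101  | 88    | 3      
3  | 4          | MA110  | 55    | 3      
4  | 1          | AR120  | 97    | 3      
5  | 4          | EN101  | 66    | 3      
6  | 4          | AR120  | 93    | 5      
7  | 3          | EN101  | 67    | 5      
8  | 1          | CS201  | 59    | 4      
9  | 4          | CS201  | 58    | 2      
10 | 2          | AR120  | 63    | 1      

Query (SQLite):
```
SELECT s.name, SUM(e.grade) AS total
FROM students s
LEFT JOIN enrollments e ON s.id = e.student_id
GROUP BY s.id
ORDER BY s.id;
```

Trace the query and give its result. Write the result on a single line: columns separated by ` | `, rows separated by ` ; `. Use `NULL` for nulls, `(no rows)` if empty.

Farid | 244 ; Vik | 63 ; Uma | 163 ; Alice | 272 ; Mira | NULL

LEFT JOIN keeps every students row; unmatched ones get NULL for enrollments columns.
Group by students.id and compute SUM(e.grade). SUM over an all-NULL group is NULL.
  1: ids {2, 4, 8} → SUM(e.grade)=244
  2: ids {10} → SUM(e.grade)=63
  3: ids {1, 7} → SUM(e.grade)=163
  4: ids {3, 5, 6, 9} → SUM(e.grade)=272
  5: ids {—} → SUM(e.grade)=NULL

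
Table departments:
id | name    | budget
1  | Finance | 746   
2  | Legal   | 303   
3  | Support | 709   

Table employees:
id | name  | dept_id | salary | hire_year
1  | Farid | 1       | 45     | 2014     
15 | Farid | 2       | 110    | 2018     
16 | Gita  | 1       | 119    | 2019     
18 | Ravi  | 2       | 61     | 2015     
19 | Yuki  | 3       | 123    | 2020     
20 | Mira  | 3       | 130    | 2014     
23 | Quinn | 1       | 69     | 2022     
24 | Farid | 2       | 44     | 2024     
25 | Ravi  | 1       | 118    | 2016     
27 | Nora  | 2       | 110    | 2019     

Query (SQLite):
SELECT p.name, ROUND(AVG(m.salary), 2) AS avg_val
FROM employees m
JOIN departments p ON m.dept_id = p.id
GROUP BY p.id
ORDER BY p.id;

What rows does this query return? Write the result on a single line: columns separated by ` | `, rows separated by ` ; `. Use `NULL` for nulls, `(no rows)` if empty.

Join each employees row to its departments via dept_id.
Group joined rows by departments.id; compute ROUND(AVG(m.salary), 2) per group.
  1: ids {1, 16, 23, 25} → ROUND(AVG(m.salary), 2)=87.75
  2: ids {15, 18, 24, 27} → ROUND(AVG(m.salary), 2)=81.25
  3: ids {19, 20} → ROUND(AVG(m.salary), 2)=126.5

Finance | 87.75 ; Legal | 81.25 ; Support | 126.5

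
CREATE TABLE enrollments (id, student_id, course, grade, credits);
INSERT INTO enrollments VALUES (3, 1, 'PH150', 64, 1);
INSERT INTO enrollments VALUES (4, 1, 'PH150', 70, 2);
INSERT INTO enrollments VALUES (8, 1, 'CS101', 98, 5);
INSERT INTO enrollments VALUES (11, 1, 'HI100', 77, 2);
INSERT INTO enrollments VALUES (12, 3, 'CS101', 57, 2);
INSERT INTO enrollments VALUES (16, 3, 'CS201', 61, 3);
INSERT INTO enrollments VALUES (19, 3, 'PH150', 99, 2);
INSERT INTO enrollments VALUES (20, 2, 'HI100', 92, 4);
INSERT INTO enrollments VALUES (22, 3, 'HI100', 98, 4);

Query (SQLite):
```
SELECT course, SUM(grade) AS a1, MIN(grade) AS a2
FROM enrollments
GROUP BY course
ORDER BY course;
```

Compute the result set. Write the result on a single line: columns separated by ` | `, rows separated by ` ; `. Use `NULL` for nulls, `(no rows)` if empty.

CS101 | 155 | 57 ; CS201 | 61 | 61 ; HI100 | 267 | 77 ; PH150 | 233 | 64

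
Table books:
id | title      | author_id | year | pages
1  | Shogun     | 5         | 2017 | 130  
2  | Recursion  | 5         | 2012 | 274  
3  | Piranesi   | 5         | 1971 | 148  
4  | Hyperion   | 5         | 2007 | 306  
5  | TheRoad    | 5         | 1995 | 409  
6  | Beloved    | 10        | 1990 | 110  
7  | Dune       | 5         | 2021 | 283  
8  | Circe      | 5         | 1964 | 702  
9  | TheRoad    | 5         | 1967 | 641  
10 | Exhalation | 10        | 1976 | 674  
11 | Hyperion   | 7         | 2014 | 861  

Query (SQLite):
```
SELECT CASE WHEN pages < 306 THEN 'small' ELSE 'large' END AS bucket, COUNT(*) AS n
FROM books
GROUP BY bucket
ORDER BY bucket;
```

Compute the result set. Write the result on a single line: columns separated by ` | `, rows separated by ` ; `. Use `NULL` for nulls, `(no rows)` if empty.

Bucket rows by pages < 306 → 'small' else 'large'; count each bucket.

large | 6 ; small | 5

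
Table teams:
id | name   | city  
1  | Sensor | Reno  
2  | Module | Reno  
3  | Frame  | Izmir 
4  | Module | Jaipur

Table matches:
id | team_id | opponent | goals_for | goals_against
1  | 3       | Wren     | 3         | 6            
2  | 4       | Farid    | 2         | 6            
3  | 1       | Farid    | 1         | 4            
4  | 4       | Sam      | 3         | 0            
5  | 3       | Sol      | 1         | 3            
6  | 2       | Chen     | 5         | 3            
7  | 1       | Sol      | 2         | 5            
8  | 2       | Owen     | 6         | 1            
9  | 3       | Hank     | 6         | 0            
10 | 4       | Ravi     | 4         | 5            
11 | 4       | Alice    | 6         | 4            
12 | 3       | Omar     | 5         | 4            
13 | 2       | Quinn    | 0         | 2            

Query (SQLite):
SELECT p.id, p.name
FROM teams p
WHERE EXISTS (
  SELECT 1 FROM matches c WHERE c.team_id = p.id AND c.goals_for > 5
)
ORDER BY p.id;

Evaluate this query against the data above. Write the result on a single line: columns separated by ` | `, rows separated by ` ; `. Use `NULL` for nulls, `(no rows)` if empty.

For each teams row, check whether any matches with matching team_id has goals_for > 5.
Keep rows where that is true.

2 | Module ; 3 | Frame ; 4 | Module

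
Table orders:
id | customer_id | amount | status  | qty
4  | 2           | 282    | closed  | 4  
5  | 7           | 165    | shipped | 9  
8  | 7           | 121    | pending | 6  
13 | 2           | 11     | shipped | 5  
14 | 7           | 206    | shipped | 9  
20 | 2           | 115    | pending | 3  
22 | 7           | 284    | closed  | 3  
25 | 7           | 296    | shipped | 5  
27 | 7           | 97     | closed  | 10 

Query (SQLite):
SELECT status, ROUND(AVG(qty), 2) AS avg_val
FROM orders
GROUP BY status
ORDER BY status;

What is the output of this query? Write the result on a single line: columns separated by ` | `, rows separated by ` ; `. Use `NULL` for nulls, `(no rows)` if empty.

Partition orders by status; compute ROUND(AVG(qty), 2) within each group.
  closed: ids {4, 22, 27} → ROUND(AVG(qty), 2)=5.67
  pending: ids {8, 20} → ROUND(AVG(qty), 2)=4.5
  shipped: ids {5, 13, 14, 25} → ROUND(AVG(qty), 2)=7

closed | 5.67 ; pending | 4.5 ; shipped | 7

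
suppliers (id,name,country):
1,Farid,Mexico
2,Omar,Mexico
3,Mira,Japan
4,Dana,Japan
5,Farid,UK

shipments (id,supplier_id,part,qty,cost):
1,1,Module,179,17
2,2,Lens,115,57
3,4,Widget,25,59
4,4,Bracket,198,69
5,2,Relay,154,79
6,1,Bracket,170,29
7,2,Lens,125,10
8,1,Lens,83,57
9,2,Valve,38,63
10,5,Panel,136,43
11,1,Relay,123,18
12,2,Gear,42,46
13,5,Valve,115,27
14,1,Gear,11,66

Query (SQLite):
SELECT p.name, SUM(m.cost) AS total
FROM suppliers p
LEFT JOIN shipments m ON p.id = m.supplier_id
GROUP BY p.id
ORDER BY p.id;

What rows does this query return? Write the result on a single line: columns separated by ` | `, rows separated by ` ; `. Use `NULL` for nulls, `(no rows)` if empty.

Farid | 187 ; Omar | 255 ; Mira | NULL ; Dana | 128 ; Farid | 70

LEFT JOIN keeps every suppliers row; unmatched ones get NULL for shipments columns.
Group by suppliers.id and compute SUM(m.cost). SUM over an all-NULL group is NULL.
  1: ids {1, 6, 8, 11, 14} → SUM(m.cost)=187
  2: ids {2, 5, 7, 9, 12} → SUM(m.cost)=255
  3: ids {—} → SUM(m.cost)=NULL
  4: ids {3, 4} → SUM(m.cost)=128
  5: ids {10, 13} → SUM(m.cost)=70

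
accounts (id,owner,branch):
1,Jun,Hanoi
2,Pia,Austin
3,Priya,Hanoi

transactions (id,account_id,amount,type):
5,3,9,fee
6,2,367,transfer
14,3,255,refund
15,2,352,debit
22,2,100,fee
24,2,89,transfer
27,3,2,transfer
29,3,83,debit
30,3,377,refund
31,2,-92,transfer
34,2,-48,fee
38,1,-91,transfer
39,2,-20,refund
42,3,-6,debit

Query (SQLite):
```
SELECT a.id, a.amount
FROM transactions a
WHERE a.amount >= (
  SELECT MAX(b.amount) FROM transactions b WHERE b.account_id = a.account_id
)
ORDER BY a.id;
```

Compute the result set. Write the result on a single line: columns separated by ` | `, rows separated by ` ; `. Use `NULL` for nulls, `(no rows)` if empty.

6 | 367 ; 30 | 377 ; 38 | -91

For each transactions row a, compute MAX(amount) over rows sharing a.account_id.
Keep row a if a.amount >= that per-group MAX.
  account_id=1: MAX(amount) = -91
  account_id=2: MAX(amount) = 367
  account_id=3: MAX(amount) = 377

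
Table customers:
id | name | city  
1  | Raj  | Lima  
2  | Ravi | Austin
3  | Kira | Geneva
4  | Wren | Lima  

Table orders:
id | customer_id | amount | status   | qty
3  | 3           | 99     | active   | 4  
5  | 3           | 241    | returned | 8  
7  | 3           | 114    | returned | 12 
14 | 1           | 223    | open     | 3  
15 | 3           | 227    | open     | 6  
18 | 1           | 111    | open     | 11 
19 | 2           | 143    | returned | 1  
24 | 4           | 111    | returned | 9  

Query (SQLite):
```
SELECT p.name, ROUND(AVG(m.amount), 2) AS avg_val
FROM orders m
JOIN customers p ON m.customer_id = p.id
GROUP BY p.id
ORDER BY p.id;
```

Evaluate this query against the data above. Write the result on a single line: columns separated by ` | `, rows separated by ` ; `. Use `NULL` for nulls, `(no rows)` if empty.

Raj | 167 ; Ravi | 143 ; Kira | 170.25 ; Wren | 111

Join each orders row to its customers via customer_id.
Group joined rows by customers.id; compute ROUND(AVG(m.amount), 2) per group.
  1: ids {14, 18} → ROUND(AVG(m.amount), 2)=167
  2: ids {19} → ROUND(AVG(m.amount), 2)=143
  3: ids {3, 5, 7, 15} → ROUND(AVG(m.amount), 2)=170.25
  4: ids {24} → ROUND(AVG(m.amount), 2)=111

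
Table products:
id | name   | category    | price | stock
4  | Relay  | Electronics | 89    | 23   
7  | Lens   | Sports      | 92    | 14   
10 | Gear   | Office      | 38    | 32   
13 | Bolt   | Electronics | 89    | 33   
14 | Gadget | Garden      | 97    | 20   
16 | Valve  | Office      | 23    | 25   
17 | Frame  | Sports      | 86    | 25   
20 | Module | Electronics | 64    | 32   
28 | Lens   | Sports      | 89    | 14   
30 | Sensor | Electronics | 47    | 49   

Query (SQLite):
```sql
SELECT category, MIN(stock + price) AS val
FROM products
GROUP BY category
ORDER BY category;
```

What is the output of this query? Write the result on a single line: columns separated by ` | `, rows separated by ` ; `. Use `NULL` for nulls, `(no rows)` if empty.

Electronics | 96 ; Garden | 117 ; Office | 48 ; Sports | 103

For each row compute stock + price.
Group by category; take MIN of the expression per group.
  Electronics: ids {4, 13, 20, 30} → MIN(stock + price)=96
  Garden: ids {14} → MIN(stock + price)=117
  Office: ids {10, 16} → MIN(stock + price)=48
  Sports: ids {7, 17, 28} → MIN(stock + price)=103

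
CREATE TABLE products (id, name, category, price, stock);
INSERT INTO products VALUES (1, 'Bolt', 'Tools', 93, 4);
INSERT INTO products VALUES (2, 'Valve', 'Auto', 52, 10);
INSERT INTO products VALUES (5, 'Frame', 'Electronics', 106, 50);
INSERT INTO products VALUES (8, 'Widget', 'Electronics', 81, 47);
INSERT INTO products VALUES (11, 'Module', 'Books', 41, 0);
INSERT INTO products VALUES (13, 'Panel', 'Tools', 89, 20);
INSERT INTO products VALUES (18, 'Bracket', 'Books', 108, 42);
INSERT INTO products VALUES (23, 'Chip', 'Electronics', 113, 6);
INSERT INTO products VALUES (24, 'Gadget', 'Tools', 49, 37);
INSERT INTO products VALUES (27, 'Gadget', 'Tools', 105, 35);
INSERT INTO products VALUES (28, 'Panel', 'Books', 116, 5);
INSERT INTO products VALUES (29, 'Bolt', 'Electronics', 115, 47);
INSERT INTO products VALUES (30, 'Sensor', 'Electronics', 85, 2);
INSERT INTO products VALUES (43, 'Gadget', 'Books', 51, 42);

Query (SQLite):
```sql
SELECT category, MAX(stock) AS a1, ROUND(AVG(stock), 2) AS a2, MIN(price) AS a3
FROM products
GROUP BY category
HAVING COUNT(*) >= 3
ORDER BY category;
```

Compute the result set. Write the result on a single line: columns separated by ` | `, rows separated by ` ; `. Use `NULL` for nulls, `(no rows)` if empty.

Books | 42 | 22.25 | 41 ; Electronics | 50 | 30.4 | 81 ; Tools | 37 | 24 | 49

Group products by category.
Per group compute: MAX(stock), ROUND(AVG(stock), 2), MIN(price).
HAVING: drop groups with fewer than 3 rows.
  Auto: ids {2} → MAX(stock)=10, ROUND(AVG(stock), 2)=10, MIN(price)=52
  Books: ids {11, 18, 28, 43} → MAX(stock)=42, ROUND(AVG(stock), 2)=22.25, MIN(price)=41
  Electronics: ids {5, 8, 23, 29, 30} → MAX(stock)=50, ROUND(AVG(stock), 2)=30.4, MIN(price)=81
  Tools: ids {1, 13, 24, 27} → MAX(stock)=37, ROUND(AVG(stock), 2)=24, MIN(price)=49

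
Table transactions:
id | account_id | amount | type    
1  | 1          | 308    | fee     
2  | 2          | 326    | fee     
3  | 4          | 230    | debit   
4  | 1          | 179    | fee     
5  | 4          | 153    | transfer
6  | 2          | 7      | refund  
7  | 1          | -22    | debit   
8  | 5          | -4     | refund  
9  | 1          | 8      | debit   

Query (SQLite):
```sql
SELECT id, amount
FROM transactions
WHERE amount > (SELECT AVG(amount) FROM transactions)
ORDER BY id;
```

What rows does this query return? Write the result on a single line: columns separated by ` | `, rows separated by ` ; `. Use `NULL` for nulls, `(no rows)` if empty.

Scalar subquery: AVG(amount) over all transactions rows = 131.666667 (≈; comparison uses full precision).
Keep rows where amount > that value.

1 | 308 ; 2 | 326 ; 3 | 230 ; 4 | 179 ; 5 | 153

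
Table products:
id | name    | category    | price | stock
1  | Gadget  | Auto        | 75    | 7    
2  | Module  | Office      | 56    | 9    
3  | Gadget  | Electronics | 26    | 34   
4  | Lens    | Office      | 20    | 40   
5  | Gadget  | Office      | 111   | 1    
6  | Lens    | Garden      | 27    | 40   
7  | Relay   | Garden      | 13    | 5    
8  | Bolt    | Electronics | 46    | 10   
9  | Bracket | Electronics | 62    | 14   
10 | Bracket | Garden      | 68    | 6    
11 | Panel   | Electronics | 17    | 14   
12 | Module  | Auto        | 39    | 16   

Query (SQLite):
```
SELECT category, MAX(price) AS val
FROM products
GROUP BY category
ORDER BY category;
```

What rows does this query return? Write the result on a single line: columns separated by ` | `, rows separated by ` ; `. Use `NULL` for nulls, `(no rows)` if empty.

Auto | 75 ; Electronics | 62 ; Garden | 68 ; Office | 111

Partition products by category; compute MAX(price) within each group.
  Auto: ids {1, 12} → MAX(price)=75
  Electronics: ids {3, 8, 9, 11} → MAX(price)=62
  Garden: ids {6, 7, 10} → MAX(price)=68
  Office: ids {2, 4, 5} → MAX(price)=111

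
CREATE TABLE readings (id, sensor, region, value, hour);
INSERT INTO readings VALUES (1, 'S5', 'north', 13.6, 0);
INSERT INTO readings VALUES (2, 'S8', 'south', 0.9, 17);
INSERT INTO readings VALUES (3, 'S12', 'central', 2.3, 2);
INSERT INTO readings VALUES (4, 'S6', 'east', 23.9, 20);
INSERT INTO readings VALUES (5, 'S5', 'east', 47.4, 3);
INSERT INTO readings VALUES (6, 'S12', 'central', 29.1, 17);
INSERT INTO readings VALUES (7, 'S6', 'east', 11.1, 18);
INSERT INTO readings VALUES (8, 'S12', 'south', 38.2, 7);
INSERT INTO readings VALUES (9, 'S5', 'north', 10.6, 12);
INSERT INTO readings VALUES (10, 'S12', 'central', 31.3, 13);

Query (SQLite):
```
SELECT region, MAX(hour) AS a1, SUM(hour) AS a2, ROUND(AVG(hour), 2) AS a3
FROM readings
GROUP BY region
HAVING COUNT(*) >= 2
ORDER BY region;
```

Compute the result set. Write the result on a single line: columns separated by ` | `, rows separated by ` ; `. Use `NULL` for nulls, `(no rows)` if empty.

central | 17 | 32 | 10.67 ; east | 20 | 41 | 13.67 ; north | 12 | 12 | 6 ; south | 17 | 24 | 12

Group readings by region.
Per group compute: MAX(hour), SUM(hour), ROUND(AVG(hour), 2).
HAVING: drop groups with fewer than 2 rows.
  central: ids {3, 6, 10} → MAX(hour)=17, SUM(hour)=32, ROUND(AVG(hour), 2)=10.67
  east: ids {4, 5, 7} → MAX(hour)=20, SUM(hour)=41, ROUND(AVG(hour), 2)=13.67
  north: ids {1, 9} → MAX(hour)=12, SUM(hour)=12, ROUND(AVG(hour), 2)=6
  south: ids {2, 8} → MAX(hour)=17, SUM(hour)=24, ROUND(AVG(hour), 2)=12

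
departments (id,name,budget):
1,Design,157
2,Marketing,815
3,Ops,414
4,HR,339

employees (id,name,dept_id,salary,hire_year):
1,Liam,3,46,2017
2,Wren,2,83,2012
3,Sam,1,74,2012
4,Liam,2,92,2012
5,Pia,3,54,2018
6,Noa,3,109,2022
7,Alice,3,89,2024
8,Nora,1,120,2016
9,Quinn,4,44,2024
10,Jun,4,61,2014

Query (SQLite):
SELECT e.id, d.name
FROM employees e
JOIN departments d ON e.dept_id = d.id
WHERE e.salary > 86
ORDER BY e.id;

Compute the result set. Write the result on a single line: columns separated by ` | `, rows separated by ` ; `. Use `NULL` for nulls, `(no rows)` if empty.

4 | Marketing ; 6 | Ops ; 7 | Ops ; 8 | Design

Each employees row matches the departments row where dept_id = departments.id.
Then keep rows with e.salary > 86.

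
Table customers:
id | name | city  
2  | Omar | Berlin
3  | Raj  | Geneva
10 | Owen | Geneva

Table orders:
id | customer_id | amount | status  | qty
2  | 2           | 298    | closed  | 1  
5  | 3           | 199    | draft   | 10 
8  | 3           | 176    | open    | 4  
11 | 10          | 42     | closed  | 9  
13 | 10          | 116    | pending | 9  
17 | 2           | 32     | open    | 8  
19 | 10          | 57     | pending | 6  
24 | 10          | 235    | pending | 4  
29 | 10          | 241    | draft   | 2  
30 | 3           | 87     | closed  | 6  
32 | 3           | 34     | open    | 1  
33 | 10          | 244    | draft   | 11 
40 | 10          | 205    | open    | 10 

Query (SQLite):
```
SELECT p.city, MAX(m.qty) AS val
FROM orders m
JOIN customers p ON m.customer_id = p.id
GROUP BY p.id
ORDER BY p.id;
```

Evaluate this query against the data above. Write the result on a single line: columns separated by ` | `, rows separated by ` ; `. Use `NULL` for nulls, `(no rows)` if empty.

Join each orders row to its customers via customer_id.
Group joined rows by customers.id; compute MAX(m.qty) per group.
  2: ids {2, 17} → MAX(m.qty)=8
  3: ids {5, 8, 30, 32} → MAX(m.qty)=10
  10: ids {11, 13, 19, 24, 29, 33, 40} → MAX(m.qty)=11

Berlin | 8 ; Geneva | 10 ; Geneva | 11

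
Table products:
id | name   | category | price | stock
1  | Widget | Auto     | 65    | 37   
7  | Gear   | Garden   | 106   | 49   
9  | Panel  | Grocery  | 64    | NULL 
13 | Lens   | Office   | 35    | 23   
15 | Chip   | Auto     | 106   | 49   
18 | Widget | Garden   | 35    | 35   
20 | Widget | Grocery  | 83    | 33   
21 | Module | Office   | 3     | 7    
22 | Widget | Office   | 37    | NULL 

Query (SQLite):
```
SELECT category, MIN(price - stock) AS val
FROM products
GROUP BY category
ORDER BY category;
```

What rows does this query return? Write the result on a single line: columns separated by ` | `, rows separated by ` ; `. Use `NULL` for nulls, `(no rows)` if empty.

Auto | 28 ; Garden | 0 ; Grocery | 50 ; Office | -4

For each row compute price - stock.
Group by category; take MIN of the expression per group.
  Auto: ids {1, 15} → MIN(price - stock)=28
  Garden: ids {7, 18} → MIN(price - stock)=0
  Grocery: ids {9, 20} → MIN(price - stock)=50
  Office: ids {13, 21, 22} → MIN(price - stock)=-4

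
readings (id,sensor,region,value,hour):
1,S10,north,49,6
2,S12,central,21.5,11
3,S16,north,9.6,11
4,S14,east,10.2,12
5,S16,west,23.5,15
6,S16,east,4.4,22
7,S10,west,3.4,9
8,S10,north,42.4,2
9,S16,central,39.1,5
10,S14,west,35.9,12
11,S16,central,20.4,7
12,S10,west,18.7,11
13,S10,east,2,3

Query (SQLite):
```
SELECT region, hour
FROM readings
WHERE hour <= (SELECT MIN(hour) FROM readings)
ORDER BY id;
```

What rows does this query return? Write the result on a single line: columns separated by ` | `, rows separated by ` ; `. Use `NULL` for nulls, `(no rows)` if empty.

north | 2

Scalar subquery: MIN(hour) over all readings rows = 2.
Keep rows where hour <= that value.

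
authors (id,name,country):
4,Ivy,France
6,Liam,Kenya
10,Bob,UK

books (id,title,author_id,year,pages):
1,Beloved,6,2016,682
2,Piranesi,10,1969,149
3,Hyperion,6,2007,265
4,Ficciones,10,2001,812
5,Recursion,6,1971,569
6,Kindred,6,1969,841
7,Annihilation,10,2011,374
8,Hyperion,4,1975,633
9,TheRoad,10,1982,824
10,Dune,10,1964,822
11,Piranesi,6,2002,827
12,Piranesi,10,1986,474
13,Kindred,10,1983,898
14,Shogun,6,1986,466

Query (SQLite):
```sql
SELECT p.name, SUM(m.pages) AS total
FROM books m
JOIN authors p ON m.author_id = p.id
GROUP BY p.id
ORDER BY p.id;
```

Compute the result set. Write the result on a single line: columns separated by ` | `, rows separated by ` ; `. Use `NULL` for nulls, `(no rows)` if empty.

Ivy | 633 ; Liam | 3650 ; Bob | 4353

Join each books row to its authors via author_id.
Group joined rows by authors.id; compute SUM(m.pages) per group.
  4: ids {8} → SUM(m.pages)=633
  6: ids {1, 3, 5, 6, 11, 14} → SUM(m.pages)=3650
  10: ids {2, 4, 7, 9, 10, 12, 13} → SUM(m.pages)=4353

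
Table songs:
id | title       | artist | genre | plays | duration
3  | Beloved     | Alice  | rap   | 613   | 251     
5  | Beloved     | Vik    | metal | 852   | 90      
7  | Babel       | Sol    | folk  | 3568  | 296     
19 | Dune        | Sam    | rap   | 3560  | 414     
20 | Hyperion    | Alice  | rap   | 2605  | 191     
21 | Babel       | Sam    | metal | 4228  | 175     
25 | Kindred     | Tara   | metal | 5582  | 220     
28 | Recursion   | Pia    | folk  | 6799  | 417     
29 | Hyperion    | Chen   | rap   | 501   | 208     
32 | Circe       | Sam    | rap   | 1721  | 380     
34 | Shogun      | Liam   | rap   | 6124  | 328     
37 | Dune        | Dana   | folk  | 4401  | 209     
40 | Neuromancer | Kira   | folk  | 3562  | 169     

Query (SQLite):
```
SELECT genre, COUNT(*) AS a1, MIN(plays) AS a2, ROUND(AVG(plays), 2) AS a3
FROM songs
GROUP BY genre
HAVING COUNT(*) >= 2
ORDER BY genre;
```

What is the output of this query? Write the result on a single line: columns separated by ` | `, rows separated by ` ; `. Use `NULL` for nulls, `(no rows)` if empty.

Group songs by genre.
Per group compute: COUNT(*), MIN(plays), ROUND(AVG(plays), 2).
HAVING: drop groups with fewer than 2 rows.
  folk: ids {7, 28, 37, 40} → COUNT(*)=4, MIN(plays)=3562, ROUND(AVG(plays), 2)=4582.5
  metal: ids {5, 21, 25} → COUNT(*)=3, MIN(plays)=852, ROUND(AVG(plays), 2)=3554
  rap: ids {3, 19, 20, 29, 32, 34} → COUNT(*)=6, MIN(plays)=501, ROUND(AVG(plays), 2)=2520.67

folk | 4 | 3562 | 4582.5 ; metal | 3 | 852 | 3554 ; rap | 6 | 501 | 2520.67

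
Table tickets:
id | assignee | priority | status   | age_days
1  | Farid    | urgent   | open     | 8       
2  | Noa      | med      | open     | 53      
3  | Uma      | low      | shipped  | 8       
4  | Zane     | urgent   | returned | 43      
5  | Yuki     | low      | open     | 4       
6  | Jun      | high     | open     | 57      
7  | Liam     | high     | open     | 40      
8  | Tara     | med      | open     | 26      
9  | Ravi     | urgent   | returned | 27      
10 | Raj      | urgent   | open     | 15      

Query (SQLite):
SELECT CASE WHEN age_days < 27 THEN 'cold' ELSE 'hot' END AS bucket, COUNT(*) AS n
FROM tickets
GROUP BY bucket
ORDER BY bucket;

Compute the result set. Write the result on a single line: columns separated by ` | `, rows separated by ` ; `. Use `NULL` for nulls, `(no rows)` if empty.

Bucket rows by age_days < 27 → 'cold' else 'hot'; count each bucket.

cold | 5 ; hot | 5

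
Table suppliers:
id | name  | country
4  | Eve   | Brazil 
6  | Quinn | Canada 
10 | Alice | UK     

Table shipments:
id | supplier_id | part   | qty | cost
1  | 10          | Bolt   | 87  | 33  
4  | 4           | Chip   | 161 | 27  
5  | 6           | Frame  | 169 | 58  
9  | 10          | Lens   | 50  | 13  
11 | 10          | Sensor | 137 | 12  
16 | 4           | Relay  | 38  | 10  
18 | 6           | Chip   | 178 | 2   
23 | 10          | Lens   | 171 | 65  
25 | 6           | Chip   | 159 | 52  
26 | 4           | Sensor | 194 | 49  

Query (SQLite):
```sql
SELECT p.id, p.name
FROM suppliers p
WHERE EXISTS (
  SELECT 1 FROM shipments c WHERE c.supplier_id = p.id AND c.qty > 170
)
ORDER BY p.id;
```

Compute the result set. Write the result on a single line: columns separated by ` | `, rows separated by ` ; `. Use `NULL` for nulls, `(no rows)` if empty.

4 | Eve ; 6 | Quinn ; 10 | Alice

For each suppliers row, check whether any shipments with matching supplier_id has qty > 170.
Keep rows where that is true.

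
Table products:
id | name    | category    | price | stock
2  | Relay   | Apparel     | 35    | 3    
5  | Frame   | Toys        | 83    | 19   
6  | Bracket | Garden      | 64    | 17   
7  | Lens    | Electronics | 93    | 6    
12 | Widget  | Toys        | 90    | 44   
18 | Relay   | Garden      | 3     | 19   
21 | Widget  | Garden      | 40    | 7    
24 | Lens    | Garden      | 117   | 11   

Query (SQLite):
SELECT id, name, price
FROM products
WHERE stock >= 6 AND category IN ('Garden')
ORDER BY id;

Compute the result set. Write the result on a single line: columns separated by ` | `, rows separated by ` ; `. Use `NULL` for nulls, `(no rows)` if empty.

6 | Bracket | 64 ; 18 | Relay | 3 ; 21 | Widget | 40 ; 24 | Lens | 117

stock >= 6: ids {5, 6, 7, 12, 18, 21, 24}
category IN ('Garden'): ids {6, 18, 21, 24}
Combine with AND.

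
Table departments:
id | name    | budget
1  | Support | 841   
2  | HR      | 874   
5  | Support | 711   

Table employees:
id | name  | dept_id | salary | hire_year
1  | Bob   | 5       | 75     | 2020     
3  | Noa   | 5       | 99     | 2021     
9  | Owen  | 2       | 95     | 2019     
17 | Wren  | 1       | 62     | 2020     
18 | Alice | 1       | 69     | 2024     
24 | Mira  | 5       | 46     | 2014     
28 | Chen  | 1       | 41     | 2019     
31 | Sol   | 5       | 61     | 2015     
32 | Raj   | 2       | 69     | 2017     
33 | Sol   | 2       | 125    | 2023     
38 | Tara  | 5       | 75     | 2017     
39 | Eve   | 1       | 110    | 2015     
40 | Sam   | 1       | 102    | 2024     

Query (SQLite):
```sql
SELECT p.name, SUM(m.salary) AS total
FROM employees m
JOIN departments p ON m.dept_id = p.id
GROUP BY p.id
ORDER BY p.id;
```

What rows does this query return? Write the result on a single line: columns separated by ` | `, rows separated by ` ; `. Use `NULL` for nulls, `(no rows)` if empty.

Support | 384 ; HR | 289 ; Support | 356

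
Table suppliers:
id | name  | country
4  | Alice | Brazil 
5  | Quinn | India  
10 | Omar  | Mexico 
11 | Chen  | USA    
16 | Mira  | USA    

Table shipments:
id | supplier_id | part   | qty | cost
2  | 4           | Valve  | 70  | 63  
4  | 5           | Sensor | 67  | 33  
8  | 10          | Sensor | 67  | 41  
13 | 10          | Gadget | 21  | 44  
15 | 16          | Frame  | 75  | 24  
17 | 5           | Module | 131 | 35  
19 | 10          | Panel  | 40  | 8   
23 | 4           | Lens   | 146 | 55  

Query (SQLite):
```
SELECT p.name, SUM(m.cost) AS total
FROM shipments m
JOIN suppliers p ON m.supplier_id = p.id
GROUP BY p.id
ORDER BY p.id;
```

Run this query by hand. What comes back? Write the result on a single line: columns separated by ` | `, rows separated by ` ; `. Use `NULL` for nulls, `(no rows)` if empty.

Alice | 118 ; Quinn | 68 ; Omar | 93 ; Mira | 24

Join each shipments row to its suppliers via supplier_id.
Group joined rows by suppliers.id; compute SUM(m.cost) per group.
  4: ids {2, 23} → SUM(m.cost)=118
  5: ids {4, 17} → SUM(m.cost)=68
  10: ids {8, 13, 19} → SUM(m.cost)=93
  16: ids {15} → SUM(m.cost)=24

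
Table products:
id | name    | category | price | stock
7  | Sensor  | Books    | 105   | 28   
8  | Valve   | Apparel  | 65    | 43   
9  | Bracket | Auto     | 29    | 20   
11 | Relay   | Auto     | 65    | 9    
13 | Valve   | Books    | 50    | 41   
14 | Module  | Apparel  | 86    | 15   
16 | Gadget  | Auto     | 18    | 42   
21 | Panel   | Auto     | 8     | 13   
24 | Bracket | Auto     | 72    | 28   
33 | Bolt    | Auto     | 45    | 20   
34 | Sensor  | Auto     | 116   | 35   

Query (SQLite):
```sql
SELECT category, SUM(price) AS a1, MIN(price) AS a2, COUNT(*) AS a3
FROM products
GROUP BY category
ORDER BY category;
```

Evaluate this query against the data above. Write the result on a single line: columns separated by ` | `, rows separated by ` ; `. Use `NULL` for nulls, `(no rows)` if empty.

Group products by category.
Per group compute: SUM(price), MIN(price), COUNT(*).
  Apparel: ids {8, 14} → SUM(price)=151, MIN(price)=65, COUNT(*)=2
  Auto: ids {9, 11, 16, 21, 24, 33, 34} → SUM(price)=353, MIN(price)=8, COUNT(*)=7
  Books: ids {7, 13} → SUM(price)=155, MIN(price)=50, COUNT(*)=2

Apparel | 151 | 65 | 2 ; Auto | 353 | 8 | 7 ; Books | 155 | 50 | 2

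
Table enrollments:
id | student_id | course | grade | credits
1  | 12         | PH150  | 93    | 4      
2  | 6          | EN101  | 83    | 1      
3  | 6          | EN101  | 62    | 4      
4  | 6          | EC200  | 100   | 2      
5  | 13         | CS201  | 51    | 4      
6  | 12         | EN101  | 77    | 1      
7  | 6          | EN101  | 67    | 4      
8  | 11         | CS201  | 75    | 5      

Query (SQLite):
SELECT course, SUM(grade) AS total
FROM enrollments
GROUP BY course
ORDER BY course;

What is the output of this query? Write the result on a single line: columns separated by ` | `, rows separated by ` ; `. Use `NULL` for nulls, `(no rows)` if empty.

Partition enrollments by course; compute SUM(grade) within each group.
  CS201: ids {5, 8} → SUM(grade)=126
  EC200: ids {4} → SUM(grade)=100
  EN101: ids {2, 3, 6, 7} → SUM(grade)=289
  PH150: ids {1} → SUM(grade)=93

CS201 | 126 ; EC200 | 100 ; EN101 | 289 ; PH150 | 93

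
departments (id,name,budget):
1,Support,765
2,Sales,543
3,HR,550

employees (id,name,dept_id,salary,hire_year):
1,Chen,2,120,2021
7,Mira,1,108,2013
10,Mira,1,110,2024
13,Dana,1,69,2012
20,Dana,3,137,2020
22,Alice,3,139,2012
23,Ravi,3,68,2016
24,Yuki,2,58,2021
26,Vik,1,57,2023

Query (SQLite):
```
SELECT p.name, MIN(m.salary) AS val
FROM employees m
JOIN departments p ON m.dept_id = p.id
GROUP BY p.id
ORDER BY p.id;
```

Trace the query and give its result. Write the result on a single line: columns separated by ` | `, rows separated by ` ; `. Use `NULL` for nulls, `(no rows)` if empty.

Join each employees row to its departments via dept_id.
Group joined rows by departments.id; compute MIN(m.salary) per group.
  1: ids {7, 10, 13, 26} → MIN(m.salary)=57
  2: ids {1, 24} → MIN(m.salary)=58
  3: ids {20, 22, 23} → MIN(m.salary)=68

Support | 57 ; Sales | 58 ; HR | 68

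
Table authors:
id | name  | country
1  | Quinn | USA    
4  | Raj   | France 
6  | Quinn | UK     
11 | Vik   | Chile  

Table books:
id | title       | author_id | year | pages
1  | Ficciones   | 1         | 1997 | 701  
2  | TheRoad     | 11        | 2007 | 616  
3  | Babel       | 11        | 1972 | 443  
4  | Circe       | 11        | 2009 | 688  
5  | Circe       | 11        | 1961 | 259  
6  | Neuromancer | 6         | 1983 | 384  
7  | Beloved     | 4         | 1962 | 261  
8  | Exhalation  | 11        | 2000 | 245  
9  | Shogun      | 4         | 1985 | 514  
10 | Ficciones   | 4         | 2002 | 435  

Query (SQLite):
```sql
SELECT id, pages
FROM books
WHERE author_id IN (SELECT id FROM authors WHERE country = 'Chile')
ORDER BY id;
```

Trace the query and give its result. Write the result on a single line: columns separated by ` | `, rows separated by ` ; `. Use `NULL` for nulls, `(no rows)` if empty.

Inner query: authors.id where country = 'Chile'.
Outer: keep books rows whose author_id is in that set.
Inner query → {11}

2 | 616 ; 3 | 443 ; 4 | 688 ; 5 | 259 ; 8 | 245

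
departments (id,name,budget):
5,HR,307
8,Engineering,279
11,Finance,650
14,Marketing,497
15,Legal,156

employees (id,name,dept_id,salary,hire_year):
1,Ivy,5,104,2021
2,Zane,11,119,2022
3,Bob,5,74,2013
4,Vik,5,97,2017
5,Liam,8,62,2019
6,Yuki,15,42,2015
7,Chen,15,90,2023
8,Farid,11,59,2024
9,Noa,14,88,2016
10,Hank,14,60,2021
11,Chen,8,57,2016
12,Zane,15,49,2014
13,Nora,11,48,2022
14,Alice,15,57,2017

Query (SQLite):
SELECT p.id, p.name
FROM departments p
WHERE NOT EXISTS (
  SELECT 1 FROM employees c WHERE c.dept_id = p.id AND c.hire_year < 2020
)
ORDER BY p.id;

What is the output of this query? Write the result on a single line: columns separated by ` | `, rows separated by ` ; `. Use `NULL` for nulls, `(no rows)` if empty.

For each departments row, check whether any employees with matching dept_id has hire_year < 2020.
Keep rows where that is false.

11 | Finance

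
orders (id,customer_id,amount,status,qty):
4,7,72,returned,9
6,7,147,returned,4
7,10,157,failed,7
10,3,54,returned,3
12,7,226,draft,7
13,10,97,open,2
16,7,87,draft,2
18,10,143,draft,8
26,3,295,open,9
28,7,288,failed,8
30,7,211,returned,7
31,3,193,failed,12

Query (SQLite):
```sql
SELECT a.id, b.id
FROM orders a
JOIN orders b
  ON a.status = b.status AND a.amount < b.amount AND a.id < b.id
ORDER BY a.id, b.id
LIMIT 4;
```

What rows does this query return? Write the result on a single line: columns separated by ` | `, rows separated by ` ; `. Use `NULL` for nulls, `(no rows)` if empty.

4 | 6 ; 4 | 30 ; 6 | 30 ; 7 | 28

Pairs (a,b) with same status, a.amount < b.amount, a.id < b.id.
status groups: draft:{12,16,18} failed:{7,28,31} open:{13,26} returned:{4,6,10,30}
Ordered by (a.id, b.id); first 4.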